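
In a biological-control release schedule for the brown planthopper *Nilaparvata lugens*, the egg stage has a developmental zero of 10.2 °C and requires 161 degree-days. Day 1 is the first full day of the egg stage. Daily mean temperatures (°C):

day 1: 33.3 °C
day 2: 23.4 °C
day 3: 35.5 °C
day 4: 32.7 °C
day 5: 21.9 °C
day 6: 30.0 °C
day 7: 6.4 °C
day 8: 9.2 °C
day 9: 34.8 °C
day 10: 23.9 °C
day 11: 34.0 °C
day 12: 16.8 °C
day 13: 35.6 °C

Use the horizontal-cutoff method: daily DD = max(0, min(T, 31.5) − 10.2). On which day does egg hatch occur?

Daily DD above 10.2 °C (capped at 21.3): 21.3, 13.2, 21.3, 21.3, 11.7, 19.8, 0.0, 0.0, 21.3, 13.7, 21.3, 6.6, 21.3.
Cumulative: 21.3, 34.5, 55.8, 77.1, 88.8, 108.6, 108.6, 108.6, 129.9, 143.6, 164.9, 171.5, 192.8.
The total first reaches 161 DD on day 11.

day 11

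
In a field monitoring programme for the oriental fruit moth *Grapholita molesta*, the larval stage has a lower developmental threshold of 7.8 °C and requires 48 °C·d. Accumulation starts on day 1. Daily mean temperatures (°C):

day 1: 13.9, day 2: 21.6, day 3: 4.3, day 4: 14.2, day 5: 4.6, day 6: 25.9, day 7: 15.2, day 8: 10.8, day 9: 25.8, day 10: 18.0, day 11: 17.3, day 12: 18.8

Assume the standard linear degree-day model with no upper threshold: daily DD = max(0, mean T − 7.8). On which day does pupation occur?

Daily DD above 7.8 °C: 6.1, 13.8, 0.0, 6.4, 0.0, 18.1, 7.4, 3.0, 18.0, 10.2, 9.5, 11.0.
Cumulative: 6.1, 19.9, 19.9, 26.3, 26.3, 44.4, 51.8, 54.8, 72.8, 83.0, 92.5, 103.5.
The total first reaches 48 DD on day 7.

day 7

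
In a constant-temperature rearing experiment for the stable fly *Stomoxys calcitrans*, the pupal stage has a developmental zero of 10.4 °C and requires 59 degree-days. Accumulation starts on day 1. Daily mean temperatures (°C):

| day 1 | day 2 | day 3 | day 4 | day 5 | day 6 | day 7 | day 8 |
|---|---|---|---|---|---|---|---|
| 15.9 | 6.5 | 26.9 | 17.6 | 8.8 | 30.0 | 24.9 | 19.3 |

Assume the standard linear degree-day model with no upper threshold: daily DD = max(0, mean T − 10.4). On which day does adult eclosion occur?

day 7

Daily DD above 10.4 °C: 5.5, 0.0, 16.5, 7.2, 0.0, 19.6, 14.5, 8.9.
Cumulative: 5.5, 5.5, 22.0, 29.2, 29.2, 48.8, 63.3, 72.2.
The total first reaches 59 DD on day 7.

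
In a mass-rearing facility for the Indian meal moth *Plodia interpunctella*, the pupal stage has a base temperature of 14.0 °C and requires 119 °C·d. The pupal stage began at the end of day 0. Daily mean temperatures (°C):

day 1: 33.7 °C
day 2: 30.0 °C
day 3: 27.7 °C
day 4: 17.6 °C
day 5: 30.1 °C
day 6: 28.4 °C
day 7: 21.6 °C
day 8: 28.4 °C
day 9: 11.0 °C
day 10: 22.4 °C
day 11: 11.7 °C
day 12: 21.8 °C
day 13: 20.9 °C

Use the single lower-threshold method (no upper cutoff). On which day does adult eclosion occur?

day 12

Daily DD above 14.0 °C: 19.7, 16.0, 13.7, 3.6, 16.1, 14.4, 7.6, 14.4, 0.0, 8.4, 0.0, 7.8, 6.9.
Cumulative: 19.7, 35.7, 49.4, 53.0, 69.1, 83.5, 91.1, 105.5, 105.5, 113.9, 113.9, 121.7, 128.6.
The total first reaches 119 DD on day 12.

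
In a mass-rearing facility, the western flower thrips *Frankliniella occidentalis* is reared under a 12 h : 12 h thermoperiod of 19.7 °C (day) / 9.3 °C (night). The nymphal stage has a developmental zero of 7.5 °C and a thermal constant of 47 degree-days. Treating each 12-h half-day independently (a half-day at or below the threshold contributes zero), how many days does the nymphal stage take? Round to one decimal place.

6.7 days

Day half: max(0, 19.7 − 7.5) × 0.5 = 12.2 × 0.5 = 6.10 DD.
Night half: max(0, 9.3 − 7.5) × 0.5 = 1.8 × 0.5 = 0.90 DD.
Per 24 h: 7.00 DD/day.
Duration = 47 / 7.00 = 6.714 ≈ 6.7 days.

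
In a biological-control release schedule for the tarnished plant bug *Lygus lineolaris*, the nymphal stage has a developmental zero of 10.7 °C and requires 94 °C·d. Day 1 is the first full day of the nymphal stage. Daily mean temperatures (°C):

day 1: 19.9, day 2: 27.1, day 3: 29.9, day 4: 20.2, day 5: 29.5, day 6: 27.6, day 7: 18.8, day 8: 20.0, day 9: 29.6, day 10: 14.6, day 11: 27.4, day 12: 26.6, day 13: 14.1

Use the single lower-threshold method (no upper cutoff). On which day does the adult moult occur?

Daily DD above 10.7 °C: 9.2, 16.4, 19.2, 9.5, 18.8, 16.9, 8.1, 9.3, 18.9, 3.9, 16.7, 15.9, 3.4.
Cumulative: 9.2, 25.6, 44.8, 54.3, 73.1, 90.0, 98.1, 107.4, 126.3, 130.2, 146.9, 162.8, 166.2.
The total first reaches 94 DD on day 7.

day 7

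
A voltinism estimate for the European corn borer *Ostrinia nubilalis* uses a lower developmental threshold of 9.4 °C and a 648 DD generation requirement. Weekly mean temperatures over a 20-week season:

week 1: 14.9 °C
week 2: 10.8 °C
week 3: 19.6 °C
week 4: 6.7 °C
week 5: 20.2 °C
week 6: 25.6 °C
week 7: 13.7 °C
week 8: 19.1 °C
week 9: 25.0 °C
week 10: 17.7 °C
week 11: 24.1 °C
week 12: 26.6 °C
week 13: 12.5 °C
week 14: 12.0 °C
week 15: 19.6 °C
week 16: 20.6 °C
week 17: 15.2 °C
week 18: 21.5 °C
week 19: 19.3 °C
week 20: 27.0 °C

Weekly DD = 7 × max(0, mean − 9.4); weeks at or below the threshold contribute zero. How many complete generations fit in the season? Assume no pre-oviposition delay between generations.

2 generations

Weekly DD (7 × max(0, T̄ − 9.4)): 38.5, 9.8, 71.4, 0.0, 75.6, 113.4, 30.1, 67.9, 109.2, 58.1, 102.9, 120.4, 21.7, 18.2, 71.4, 78.4, 40.6, 84.7, 69.3, 123.2.
Season total = 1304.8 DD.
Complete generations = ⌊1304.8 / 648⌋ = 2.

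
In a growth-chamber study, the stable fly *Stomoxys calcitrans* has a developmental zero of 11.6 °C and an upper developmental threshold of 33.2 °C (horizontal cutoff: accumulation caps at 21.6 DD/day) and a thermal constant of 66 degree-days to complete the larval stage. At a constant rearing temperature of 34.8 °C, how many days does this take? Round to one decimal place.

Temperature 34.8 °C exceeds the upper threshold, so daily accumulation caps at 33.2 − 11.6 = 21.6 DD/day.
Duration = 66 / 21.6 = 3.056 ≈ 3.1 days.

3.1 days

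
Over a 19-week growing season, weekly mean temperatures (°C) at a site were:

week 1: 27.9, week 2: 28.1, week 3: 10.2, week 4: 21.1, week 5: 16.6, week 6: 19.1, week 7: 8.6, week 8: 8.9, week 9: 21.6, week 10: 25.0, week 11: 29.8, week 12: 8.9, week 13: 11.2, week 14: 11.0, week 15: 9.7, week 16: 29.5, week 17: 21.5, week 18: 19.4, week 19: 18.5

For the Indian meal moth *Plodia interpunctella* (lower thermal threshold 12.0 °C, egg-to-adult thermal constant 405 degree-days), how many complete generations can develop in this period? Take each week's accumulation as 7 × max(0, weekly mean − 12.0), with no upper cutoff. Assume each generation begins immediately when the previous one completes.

Weekly DD (7 × max(0, T̄ − 12.0)): 111.3, 112.7, 0.0, 63.7, 32.2, 49.7, 0.0, 0.0, 67.2, 91.0, 124.6, 0.0, 0.0, 0.0, 0.0, 122.5, 66.5, 51.8, 45.5.
Season total = 938.7 DD.
Complete generations = ⌊938.7 / 405⌋ = 2.

2 generations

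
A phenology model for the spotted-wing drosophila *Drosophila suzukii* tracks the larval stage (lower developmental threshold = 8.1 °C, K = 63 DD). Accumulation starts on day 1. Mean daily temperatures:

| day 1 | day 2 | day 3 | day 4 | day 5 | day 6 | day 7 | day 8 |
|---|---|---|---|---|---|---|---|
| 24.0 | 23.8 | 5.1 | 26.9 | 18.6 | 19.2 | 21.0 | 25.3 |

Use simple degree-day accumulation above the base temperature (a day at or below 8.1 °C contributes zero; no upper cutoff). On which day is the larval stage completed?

day 6

Daily DD above 8.1 °C: 15.9, 15.7, 0.0, 18.8, 10.5, 11.1, 12.9, 17.2.
Cumulative: 15.9, 31.6, 31.6, 50.4, 60.9, 72.0, 84.9, 102.1.
The total first reaches 63 DD on day 6.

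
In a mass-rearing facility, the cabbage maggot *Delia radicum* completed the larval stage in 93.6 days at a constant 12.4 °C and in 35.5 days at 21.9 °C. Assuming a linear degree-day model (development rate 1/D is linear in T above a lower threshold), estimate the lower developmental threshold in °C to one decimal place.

Under the model K = D·(T − T_b), so D₁·(T₁ − T_b) = D₂·(T₂ − T_b).
93.6·(12.4 − T_b) = 35.5·(21.9 − T_b)
T_b = (93.6·12.4 − 35.5·21.9) / (93.6 − 35.5) = 383.19 / 58.1 = 6.595 °C ≈ 6.6 °C.

6.6 °C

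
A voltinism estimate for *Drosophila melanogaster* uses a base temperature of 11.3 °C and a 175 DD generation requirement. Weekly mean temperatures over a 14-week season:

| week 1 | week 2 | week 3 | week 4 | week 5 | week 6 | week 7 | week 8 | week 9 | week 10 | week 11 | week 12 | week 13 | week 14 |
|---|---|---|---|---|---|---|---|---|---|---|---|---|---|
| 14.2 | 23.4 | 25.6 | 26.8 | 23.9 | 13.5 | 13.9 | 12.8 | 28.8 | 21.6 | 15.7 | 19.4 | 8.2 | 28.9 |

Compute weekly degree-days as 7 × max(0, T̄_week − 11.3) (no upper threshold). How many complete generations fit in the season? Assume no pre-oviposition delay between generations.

4 generations

Weekly DD (7 × max(0, T̄ − 11.3)): 20.3, 84.7, 100.1, 108.5, 88.2, 15.4, 18.2, 10.5, 122.5, 72.1, 30.8, 56.7, 0.0, 123.2.
Season total = 851.2 DD.
Complete generations = ⌊851.2 / 175⌋ = 4.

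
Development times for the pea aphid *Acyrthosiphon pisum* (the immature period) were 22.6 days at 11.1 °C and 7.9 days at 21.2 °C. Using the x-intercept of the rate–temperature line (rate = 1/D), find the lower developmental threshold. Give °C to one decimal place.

Linear rate model ⇒ the product D·(T − T_b) is constant across temperatures.
22.6·(11.1 − T_b) = 7.9·(21.2 − T_b)
T_b = (22.6·11.1 − 7.9·21.2) / (22.6 − 7.9) = 83.38 / 14.7 = 5.672 °C ≈ 5.7 °C.

5.7 °C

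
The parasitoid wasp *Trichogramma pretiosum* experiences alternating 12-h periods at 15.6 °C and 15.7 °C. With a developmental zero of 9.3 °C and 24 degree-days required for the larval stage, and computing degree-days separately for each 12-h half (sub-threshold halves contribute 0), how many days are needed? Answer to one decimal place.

3.8 days

Day half: max(0, 15.6 − 9.3) × 0.5 = 6.3 × 0.5 = 3.15 DD.
Night half: max(0, 15.7 − 9.3) × 0.5 = 6.4 × 0.5 = 3.20 DD.
Per 24 h: 6.35 DD/day.
Duration = 24 / 6.35 = 3.780 ≈ 3.8 days.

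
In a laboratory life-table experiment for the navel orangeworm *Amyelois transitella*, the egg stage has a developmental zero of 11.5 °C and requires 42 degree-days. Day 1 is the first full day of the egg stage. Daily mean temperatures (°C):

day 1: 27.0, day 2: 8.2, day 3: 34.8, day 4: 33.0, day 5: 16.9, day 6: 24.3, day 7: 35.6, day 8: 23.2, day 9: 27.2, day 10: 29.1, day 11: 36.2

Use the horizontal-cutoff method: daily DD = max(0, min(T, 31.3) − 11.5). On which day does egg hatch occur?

day 4

Daily DD above 11.5 °C (capped at 19.8): 15.5, 0.0, 19.8, 19.8, 5.4, 12.8, 19.8, 11.7, 15.7, 17.6, 19.8.
Cumulative: 15.5, 15.5, 35.3, 55.1, 60.5, 73.3, 93.1, 104.8, 120.5, 138.1, 157.9.
The total first reaches 42 DD on day 4.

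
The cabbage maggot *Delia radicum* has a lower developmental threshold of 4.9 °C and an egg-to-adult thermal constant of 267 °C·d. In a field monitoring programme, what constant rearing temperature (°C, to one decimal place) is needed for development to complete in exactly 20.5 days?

Required daily accumulation = 267 / 20.5 = 13.024 DD/day.
T = T_base + 13.024 = 4.9 + 13.024 = 17.924 ≈ 17.9 °C.

17.9 °C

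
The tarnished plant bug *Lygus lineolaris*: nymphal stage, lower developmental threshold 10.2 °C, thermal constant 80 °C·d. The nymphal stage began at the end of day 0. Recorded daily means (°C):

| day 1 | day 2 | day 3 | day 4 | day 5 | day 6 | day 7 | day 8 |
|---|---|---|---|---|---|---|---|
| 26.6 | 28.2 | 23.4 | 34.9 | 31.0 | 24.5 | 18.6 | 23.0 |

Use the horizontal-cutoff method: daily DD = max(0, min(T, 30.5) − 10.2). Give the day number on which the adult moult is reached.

day 5

Daily DD above 10.2 °C (capped at 20.3): 16.4, 18.0, 13.2, 20.3, 20.3, 14.3, 8.4, 12.8.
Cumulative: 16.4, 34.4, 47.6, 67.9, 88.2, 102.5, 110.9, 123.7.
The total first reaches 80 DD on day 5.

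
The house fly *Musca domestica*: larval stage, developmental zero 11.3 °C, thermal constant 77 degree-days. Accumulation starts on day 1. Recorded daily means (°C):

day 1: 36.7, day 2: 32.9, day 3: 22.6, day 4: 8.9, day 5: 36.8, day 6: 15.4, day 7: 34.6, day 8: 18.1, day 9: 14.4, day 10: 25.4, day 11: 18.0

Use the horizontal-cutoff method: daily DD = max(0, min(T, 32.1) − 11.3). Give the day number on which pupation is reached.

Daily DD above 11.3 °C (capped at 20.8): 20.8, 20.8, 11.3, 0.0, 20.8, 4.1, 20.8, 6.8, 3.1, 14.1, 6.7.
Cumulative: 20.8, 41.6, 52.9, 52.9, 73.7, 77.8, 98.6, 105.4, 108.5, 122.6, 129.3.
The total first reaches 77 DD on day 6.

day 6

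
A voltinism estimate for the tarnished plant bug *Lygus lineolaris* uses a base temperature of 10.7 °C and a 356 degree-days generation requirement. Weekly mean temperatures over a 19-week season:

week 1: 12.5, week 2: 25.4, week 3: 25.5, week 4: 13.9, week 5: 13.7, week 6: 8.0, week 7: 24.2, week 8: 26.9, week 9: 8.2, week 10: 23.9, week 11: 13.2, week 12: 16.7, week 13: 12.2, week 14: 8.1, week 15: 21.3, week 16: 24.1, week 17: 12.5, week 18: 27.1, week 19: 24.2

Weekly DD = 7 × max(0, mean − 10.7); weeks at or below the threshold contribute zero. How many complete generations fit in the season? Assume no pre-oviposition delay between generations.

2 generations

Weekly DD (7 × max(0, T̄ − 10.7)): 12.6, 102.9, 103.6, 22.4, 21.0, 0.0, 94.5, 113.4, 0.0, 92.4, 17.5, 42.0, 10.5, 0.0, 74.2, 93.8, 12.6, 114.8, 94.5.
Season total = 1022.7 DD.
Complete generations = ⌊1022.7 / 356⌋ = 2.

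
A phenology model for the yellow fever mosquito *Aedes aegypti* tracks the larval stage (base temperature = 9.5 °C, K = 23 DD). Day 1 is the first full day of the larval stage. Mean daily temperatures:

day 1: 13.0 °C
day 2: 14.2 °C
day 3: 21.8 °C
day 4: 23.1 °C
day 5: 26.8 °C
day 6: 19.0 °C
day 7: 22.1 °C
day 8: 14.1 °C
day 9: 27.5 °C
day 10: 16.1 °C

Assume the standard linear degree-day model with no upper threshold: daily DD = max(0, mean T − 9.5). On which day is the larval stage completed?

day 4

Daily DD above 9.5 °C: 3.5, 4.7, 12.3, 13.6, 17.3, 9.5, 12.6, 4.6, 18.0, 6.6.
Cumulative: 3.5, 8.2, 20.5, 34.1, 51.4, 60.9, 73.5, 78.1, 96.1, 102.7.
The total first reaches 23 DD on day 4.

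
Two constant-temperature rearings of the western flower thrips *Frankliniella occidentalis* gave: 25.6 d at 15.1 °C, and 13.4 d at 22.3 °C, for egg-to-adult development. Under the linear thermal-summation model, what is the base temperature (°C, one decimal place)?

7.2 °C

Equal thermal constants: D₁(T₁ − T_b) = D₂(T₂ − T_b).
25.6·(15.1 − T_b) = 13.4·(22.3 − T_b)
T_b = (25.6·15.1 − 13.4·22.3) / (25.6 − 13.4) = 87.74 / 12.2 = 7.192 °C ≈ 7.2 °C.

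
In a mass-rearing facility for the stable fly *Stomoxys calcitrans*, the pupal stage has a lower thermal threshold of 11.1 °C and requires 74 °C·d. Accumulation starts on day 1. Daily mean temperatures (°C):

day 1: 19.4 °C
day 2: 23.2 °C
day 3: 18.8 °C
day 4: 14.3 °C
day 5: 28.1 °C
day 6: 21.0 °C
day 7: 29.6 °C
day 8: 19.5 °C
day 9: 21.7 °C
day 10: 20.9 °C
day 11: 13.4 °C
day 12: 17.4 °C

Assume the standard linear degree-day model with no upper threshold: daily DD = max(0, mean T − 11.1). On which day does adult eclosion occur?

Daily DD above 11.1 °C: 8.3, 12.1, 7.7, 3.2, 17.0, 9.9, 18.5, 8.4, 10.6, 9.8, 2.3, 6.3.
Cumulative: 8.3, 20.4, 28.1, 31.3, 48.3, 58.2, 76.7, 85.1, 95.7, 105.5, 107.8, 114.1.
The total first reaches 74 DD on day 7.

day 7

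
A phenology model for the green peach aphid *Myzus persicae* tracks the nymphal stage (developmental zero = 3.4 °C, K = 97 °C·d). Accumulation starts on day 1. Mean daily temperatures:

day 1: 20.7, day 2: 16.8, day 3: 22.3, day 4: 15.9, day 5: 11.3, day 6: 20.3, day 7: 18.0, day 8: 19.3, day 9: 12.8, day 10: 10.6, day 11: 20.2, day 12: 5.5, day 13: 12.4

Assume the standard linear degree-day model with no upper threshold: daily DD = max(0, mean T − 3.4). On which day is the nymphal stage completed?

day 7

Daily DD above 3.4 °C: 17.3, 13.4, 18.9, 12.5, 7.9, 16.9, 14.6, 15.9, 9.4, 7.2, 16.8, 2.1, 9.0.
Cumulative: 17.3, 30.7, 49.6, 62.1, 70.0, 86.9, 101.5, 117.4, 126.8, 134.0, 150.8, 152.9, 161.9.
The total first reaches 97 DD on day 7.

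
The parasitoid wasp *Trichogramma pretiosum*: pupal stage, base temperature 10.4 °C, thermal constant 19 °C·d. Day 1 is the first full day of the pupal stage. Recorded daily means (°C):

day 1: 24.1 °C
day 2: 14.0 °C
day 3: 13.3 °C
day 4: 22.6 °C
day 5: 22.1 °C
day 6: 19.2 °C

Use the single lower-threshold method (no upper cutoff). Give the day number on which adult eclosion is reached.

Daily DD above 10.4 °C: 13.7, 3.6, 2.9, 12.2, 11.7, 8.8.
Cumulative: 13.7, 17.3, 20.2, 32.4, 44.1, 52.9.
The total first reaches 19 DD on day 3.

day 3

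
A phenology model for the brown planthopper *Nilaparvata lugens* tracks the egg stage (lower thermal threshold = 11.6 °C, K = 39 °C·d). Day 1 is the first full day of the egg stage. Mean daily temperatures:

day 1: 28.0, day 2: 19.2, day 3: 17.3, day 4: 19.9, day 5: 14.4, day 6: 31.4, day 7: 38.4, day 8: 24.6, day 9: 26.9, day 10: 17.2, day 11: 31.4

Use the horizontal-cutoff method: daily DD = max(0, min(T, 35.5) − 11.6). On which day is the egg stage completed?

day 5

Daily DD above 11.6 °C (capped at 23.9): 16.4, 7.6, 5.7, 8.3, 2.8, 19.8, 23.9, 13.0, 15.3, 5.6, 19.8.
Cumulative: 16.4, 24.0, 29.7, 38.0, 40.8, 60.6, 84.5, 97.5, 112.8, 118.4, 138.2.
The total first reaches 39 DD on day 5.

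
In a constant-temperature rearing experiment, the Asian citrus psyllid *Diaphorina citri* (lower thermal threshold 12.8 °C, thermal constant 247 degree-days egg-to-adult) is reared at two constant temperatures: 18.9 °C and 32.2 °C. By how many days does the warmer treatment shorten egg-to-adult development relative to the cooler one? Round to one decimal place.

At 18.9 °C: 247 / (18.9 − 12.8) = 247 / 6.1 = 40.492 d.
At 32.2 °C: 247 / (32.2 − 12.8) = 247 / 19.4 = 12.732 d.
Difference = |40.492 − 12.732| = 27.760 ≈ 27.8 days.

27.8 days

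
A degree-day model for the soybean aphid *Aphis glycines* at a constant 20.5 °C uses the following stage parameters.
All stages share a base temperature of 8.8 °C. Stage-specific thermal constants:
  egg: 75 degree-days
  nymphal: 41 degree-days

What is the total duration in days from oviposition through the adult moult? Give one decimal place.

9.9 days

Daily accumulation at 20.5 °C = 20.5 − 8.8 = 11.7 DD/day.
Total K = 75 + 41 = 116 DD.
Total duration = 116 / 11.7 = 9.915 ≈ 9.9 days.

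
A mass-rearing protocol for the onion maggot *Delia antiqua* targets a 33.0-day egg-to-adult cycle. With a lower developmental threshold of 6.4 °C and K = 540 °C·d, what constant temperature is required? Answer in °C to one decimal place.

22.8 °C

Required daily accumulation = 540 / 33.0 = 16.364 DD/day.
T = T_base + 16.364 = 6.4 + 16.364 = 22.764 ≈ 22.8 °C.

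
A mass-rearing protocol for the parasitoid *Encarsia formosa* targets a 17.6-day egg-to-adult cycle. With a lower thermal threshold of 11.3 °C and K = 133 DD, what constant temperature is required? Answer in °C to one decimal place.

18.9 °C

Required daily accumulation = 133 / 17.6 = 7.557 DD/day.
T = T_base + 7.557 = 11.3 + 7.557 = 18.857 ≈ 18.9 °C.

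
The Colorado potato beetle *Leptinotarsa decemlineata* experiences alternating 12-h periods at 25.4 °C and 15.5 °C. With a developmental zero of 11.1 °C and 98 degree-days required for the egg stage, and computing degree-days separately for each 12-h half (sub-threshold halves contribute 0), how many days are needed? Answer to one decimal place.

Day half: max(0, 25.4 − 11.1) × 0.5 = 14.3 × 0.5 = 7.15 DD.
Night half: max(0, 15.5 − 11.1) × 0.5 = 4.4 × 0.5 = 2.20 DD.
Per 24 h: 9.35 DD/day.
Duration = 98 / 9.35 = 10.481 ≈ 10.5 days.

10.5 days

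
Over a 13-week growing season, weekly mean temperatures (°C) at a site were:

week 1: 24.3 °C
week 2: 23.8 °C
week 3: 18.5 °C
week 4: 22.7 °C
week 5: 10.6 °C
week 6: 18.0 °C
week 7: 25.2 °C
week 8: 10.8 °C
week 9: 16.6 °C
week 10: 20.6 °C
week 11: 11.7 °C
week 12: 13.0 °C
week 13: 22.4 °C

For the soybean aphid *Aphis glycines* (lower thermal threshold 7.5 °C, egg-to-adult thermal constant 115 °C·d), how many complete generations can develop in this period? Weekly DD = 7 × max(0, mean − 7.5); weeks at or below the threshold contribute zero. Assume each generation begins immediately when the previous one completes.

Weekly DD (7 × max(0, T̄ − 7.5)): 117.6, 114.1, 77.0, 106.4, 21.7, 73.5, 123.9, 23.1, 63.7, 91.7, 29.4, 38.5, 104.3.
Season total = 984.9 DD.
Complete generations = ⌊984.9 / 115⌋ = 8.

8 generations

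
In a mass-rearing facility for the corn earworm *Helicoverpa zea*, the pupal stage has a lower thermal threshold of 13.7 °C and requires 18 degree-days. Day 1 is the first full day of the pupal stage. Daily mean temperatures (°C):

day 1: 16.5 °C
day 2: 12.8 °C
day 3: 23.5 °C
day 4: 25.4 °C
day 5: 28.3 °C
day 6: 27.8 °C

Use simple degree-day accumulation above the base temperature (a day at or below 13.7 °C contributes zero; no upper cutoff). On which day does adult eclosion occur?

day 4

Daily DD above 13.7 °C: 2.8, 0.0, 9.8, 11.7, 14.6, 14.1.
Cumulative: 2.8, 2.8, 12.6, 24.3, 38.9, 53.0.
The total first reaches 18 DD on day 4.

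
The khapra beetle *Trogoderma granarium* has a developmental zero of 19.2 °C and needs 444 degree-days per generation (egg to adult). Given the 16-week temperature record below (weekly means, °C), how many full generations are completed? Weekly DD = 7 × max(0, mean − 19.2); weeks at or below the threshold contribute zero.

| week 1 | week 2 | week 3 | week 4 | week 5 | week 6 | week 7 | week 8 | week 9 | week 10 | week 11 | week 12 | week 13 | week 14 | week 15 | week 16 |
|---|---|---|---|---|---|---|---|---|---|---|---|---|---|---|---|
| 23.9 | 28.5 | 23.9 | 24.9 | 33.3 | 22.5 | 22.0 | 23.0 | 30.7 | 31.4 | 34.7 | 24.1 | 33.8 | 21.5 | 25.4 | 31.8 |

2 generations

Weekly DD (7 × max(0, T̄ − 19.2)): 32.9, 65.1, 32.9, 39.9, 98.7, 23.1, 19.6, 26.6, 80.5, 85.4, 108.5, 34.3, 102.2, 16.1, 43.4, 88.2.
Season total = 897.4 DD.
Complete generations = ⌊897.4 / 444⌋ = 2.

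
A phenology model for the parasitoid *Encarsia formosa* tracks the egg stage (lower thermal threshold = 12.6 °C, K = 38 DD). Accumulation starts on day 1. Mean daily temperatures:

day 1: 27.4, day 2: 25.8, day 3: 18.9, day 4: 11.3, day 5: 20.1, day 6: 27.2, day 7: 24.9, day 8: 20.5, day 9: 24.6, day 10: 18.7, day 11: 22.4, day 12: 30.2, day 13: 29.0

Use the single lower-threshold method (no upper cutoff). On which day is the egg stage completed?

Daily DD above 12.6 °C: 14.8, 13.2, 6.3, 0.0, 7.5, 14.6, 12.3, 7.9, 12.0, 6.1, 9.8, 17.6, 16.4.
Cumulative: 14.8, 28.0, 34.3, 34.3, 41.8, 56.4, 68.7, 76.6, 88.6, 94.7, 104.5, 122.1, 138.5.
The total first reaches 38 DD on day 5.

day 5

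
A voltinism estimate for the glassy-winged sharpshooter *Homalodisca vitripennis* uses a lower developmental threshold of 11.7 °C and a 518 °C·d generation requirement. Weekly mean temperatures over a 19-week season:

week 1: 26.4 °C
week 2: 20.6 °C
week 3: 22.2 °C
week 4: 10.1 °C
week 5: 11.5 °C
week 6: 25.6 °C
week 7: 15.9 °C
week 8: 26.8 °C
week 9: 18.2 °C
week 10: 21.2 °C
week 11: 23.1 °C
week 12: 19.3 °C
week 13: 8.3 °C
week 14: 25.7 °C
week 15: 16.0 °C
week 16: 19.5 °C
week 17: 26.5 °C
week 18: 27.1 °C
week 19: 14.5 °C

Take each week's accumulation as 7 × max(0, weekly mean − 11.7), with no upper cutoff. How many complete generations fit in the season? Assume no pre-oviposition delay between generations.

Weekly DD (7 × max(0, T̄ − 11.7)): 102.9, 62.3, 73.5, 0.0, 0.0, 97.3, 29.4, 105.7, 45.5, 66.5, 79.8, 53.2, 0.0, 98.0, 30.1, 54.6, 103.6, 107.8, 19.6.
Season total = 1129.8 DD.
Complete generations = ⌊1129.8 / 518⌋ = 2.

2 generations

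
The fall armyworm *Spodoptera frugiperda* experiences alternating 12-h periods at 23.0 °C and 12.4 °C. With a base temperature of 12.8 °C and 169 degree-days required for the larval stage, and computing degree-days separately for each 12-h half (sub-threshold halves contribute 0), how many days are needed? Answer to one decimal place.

Day half: max(0, 23.0 − 12.8) × 0.5 = 10.2 × 0.5 = 5.10 DD.
Night half: max(0, 12.4 − 12.8) × 0.5 = 0.0 × 0.5 = 0.00 DD.
Per 24 h: 5.10 DD/day.
Duration = 169 / 5.10 = 33.137 ≈ 33.1 days.

33.1 days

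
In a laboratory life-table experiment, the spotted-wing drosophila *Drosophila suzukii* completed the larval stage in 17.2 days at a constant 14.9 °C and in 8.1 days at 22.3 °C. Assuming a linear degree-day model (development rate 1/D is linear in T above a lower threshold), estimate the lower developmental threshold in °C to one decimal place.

Equal thermal constants: D₁(T₁ − T_b) = D₂(T₂ − T_b).
17.2·(14.9 − T_b) = 8.1·(22.3 − T_b)
T_b = (17.2·14.9 − 8.1·22.3) / (17.2 − 8.1) = 75.65 / 9.1 = 8.313 °C ≈ 8.3 °C.

8.3 °C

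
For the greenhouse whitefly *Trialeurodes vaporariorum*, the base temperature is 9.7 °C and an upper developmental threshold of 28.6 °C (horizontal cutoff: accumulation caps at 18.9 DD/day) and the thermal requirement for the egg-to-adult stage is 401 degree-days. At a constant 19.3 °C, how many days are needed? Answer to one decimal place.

Daily accumulation = 19.3 − 9.7 = 9.6 DD/day.
Duration = 401 / 9.6 = 41.771 ≈ 41.8 days.

41.8 days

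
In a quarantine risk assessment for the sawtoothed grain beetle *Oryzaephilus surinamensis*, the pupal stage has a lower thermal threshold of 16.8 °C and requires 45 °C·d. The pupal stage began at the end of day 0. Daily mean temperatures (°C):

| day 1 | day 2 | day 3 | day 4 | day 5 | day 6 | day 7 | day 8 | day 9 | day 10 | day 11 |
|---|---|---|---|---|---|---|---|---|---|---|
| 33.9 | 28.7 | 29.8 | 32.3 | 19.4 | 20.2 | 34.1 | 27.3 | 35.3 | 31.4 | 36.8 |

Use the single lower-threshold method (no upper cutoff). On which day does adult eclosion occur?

day 4

Daily DD above 16.8 °C: 17.1, 11.9, 13.0, 15.5, 2.6, 3.4, 17.3, 10.5, 18.5, 14.6, 20.0.
Cumulative: 17.1, 29.0, 42.0, 57.5, 60.1, 63.5, 80.8, 91.3, 109.8, 124.4, 144.4.
The total first reaches 45 DD on day 4.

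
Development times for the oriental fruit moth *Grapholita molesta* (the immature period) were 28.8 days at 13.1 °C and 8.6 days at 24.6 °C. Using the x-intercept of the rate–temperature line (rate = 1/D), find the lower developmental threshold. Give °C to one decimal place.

8.2 °C

Equal thermal constants: D₁(T₁ − T_b) = D₂(T₂ − T_b).
28.8·(13.1 − T_b) = 8.6·(24.6 − T_b)
T_b = (28.8·13.1 − 8.6·24.6) / (28.8 − 8.6) = 165.72 / 20.2 = 8.204 °C ≈ 8.2 °C.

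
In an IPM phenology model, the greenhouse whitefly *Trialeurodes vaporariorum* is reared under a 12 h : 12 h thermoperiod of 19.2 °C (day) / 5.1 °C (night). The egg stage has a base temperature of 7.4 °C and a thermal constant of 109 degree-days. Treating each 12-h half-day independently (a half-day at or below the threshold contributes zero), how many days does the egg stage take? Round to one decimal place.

Day half: max(0, 19.2 − 7.4) × 0.5 = 11.8 × 0.5 = 5.90 DD.
Night half: max(0, 5.1 − 7.4) × 0.5 = 0.0 × 0.5 = 0.00 DD.
Per 24 h: 5.90 DD/day.
Duration = 109 / 5.90 = 18.475 ≈ 18.5 days.

18.5 days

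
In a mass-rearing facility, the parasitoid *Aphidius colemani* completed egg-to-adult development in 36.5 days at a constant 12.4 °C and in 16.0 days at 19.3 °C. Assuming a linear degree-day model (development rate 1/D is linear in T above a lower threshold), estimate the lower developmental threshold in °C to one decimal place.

7.0 °C

Linear rate model ⇒ the product D·(T − T_b) is constant across temperatures.
36.5·(12.4 − T_b) = 16.0·(19.3 − T_b)
T_b = (36.5·12.4 − 16.0·19.3) / (36.5 − 16.0) = 143.80 / 20.5 = 7.015 °C ≈ 7.0 °C.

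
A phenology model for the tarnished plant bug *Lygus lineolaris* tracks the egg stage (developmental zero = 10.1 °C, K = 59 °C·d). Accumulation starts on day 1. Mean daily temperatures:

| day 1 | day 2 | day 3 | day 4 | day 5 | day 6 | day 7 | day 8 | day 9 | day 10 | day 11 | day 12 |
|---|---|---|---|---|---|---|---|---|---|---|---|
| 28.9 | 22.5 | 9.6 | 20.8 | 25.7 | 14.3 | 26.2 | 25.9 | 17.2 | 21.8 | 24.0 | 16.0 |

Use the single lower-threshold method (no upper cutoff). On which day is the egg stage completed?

day 6

Daily DD above 10.1 °C: 18.8, 12.4, 0.0, 10.7, 15.6, 4.2, 16.1, 15.8, 7.1, 11.7, 13.9, 5.9.
Cumulative: 18.8, 31.2, 31.2, 41.9, 57.5, 61.7, 77.8, 93.6, 100.7, 112.4, 126.3, 132.2.
The total first reaches 59 DD on day 6.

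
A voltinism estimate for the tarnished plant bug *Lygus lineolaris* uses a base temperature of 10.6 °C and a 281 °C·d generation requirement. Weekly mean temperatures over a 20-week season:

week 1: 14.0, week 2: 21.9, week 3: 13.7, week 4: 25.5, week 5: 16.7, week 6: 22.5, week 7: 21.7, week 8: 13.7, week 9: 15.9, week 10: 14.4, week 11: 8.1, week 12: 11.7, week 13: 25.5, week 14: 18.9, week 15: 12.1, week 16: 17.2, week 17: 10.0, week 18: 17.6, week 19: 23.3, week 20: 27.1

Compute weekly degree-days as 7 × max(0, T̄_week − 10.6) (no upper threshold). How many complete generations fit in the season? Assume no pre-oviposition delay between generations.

Weekly DD (7 × max(0, T̄ − 10.6)): 23.8, 79.1, 21.7, 104.3, 42.7, 83.3, 77.7, 21.7, 37.1, 26.6, 0.0, 7.7, 104.3, 58.1, 10.5, 46.2, 0.0, 49.0, 88.9, 115.5.
Season total = 998.2 DD.
Complete generations = ⌊998.2 / 281⌋ = 3.

3 generations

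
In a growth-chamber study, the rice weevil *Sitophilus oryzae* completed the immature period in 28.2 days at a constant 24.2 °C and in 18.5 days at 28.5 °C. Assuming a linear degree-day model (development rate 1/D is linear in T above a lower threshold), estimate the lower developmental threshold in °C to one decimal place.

16.0 °C

Equal thermal constants: D₁(T₁ − T_b) = D₂(T₂ − T_b).
28.2·(24.2 − T_b) = 18.5·(28.5 − T_b)
T_b = (28.2·24.2 − 18.5·28.5) / (28.2 − 18.5) = 155.19 / 9.7 = 15.999 °C ≈ 16.0 °C.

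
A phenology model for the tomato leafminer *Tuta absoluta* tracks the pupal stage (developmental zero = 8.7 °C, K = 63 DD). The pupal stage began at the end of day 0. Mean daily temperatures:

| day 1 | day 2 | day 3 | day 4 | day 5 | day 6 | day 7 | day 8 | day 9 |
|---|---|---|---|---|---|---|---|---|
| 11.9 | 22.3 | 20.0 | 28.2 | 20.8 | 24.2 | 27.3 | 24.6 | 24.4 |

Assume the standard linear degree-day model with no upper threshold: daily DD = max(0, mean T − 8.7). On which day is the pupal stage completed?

Daily DD above 8.7 °C: 3.2, 13.6, 11.3, 19.5, 12.1, 15.5, 18.6, 15.9, 15.7.
Cumulative: 3.2, 16.8, 28.1, 47.6, 59.7, 75.2, 93.8, 109.7, 125.4.
The total first reaches 63 DD on day 6.

day 6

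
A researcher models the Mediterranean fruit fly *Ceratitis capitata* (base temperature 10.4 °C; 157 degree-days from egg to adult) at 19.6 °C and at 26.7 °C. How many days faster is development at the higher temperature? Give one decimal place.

At 19.6 °C: 157 / (19.6 − 10.4) = 157 / 9.2 = 17.065 d.
At 26.7 °C: 157 / (26.7 − 10.4) = 157 / 16.3 = 9.632 d.
Difference = |17.065 − 9.632| = 7.433 ≈ 7.4 days.

7.4 days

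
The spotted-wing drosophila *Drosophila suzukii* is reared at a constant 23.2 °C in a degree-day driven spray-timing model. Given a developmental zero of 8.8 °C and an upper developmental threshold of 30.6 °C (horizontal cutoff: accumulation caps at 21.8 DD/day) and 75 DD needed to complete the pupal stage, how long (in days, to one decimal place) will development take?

5.2 days

Daily accumulation = 23.2 − 8.8 = 14.4 DD/day.
Duration = 75 / 14.4 = 5.208 ≈ 5.2 days.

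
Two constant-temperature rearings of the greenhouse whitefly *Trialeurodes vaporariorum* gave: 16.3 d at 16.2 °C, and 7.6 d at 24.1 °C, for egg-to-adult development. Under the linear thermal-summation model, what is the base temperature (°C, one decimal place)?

9.3 °C

Equal thermal constants: D₁(T₁ − T_b) = D₂(T₂ − T_b).
16.3·(16.2 − T_b) = 7.6·(24.1 − T_b)
T_b = (16.3·16.2 − 7.6·24.1) / (16.3 − 7.6) = 80.90 / 8.7 = 9.299 °C ≈ 9.3 °C.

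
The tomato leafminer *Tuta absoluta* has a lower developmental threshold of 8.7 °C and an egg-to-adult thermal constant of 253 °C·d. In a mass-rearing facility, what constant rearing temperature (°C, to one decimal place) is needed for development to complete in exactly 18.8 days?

22.2 °C

Required daily accumulation = 253 / 18.8 = 13.457 DD/day.
T = T_base + 13.457 = 8.7 + 13.457 = 22.157 ≈ 22.2 °C.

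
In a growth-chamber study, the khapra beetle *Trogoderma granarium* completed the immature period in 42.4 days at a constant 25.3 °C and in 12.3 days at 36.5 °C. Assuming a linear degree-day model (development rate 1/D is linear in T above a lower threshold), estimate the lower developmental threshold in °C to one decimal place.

20.7 °C

Under the model K = D·(T − T_b), so D₁·(T₁ − T_b) = D₂·(T₂ − T_b).
42.4·(25.3 − T_b) = 12.3·(36.5 − T_b)
T_b = (42.4·25.3 − 12.3·36.5) / (42.4 − 12.3) = 623.77 / 30.1 = 20.723 °C ≈ 20.7 °C.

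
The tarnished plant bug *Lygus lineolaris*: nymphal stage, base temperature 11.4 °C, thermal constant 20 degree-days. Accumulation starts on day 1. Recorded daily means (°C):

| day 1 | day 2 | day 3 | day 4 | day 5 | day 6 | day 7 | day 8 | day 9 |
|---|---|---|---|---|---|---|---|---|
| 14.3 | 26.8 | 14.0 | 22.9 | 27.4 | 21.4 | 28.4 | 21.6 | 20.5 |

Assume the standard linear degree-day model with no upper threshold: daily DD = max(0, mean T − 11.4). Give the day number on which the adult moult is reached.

day 3

Daily DD above 11.4 °C: 2.9, 15.4, 2.6, 11.5, 16.0, 10.0, 17.0, 10.2, 9.1.
Cumulative: 2.9, 18.3, 20.9, 32.4, 48.4, 58.4, 75.4, 85.6, 94.7.
The total first reaches 20 DD on day 3.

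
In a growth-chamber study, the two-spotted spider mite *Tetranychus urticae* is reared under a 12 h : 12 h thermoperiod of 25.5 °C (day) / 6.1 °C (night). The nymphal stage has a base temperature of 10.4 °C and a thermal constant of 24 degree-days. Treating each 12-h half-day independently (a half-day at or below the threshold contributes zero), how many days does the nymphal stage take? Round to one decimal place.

Day half: max(0, 25.5 − 10.4) × 0.5 = 15.1 × 0.5 = 7.55 DD.
Night half: max(0, 6.1 − 10.4) × 0.5 = 0.0 × 0.5 = 0.00 DD.
Per 24 h: 7.55 DD/day.
Duration = 24 / 7.55 = 3.179 ≈ 3.2 days.

3.2 days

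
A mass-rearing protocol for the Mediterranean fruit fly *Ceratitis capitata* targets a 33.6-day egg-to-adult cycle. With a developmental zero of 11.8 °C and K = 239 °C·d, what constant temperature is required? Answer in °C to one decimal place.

18.9 °C

Required daily accumulation = 239 / 33.6 = 7.113 DD/day.
T = T_base + 7.113 = 11.8 + 7.113 = 18.913 ≈ 18.9 °C.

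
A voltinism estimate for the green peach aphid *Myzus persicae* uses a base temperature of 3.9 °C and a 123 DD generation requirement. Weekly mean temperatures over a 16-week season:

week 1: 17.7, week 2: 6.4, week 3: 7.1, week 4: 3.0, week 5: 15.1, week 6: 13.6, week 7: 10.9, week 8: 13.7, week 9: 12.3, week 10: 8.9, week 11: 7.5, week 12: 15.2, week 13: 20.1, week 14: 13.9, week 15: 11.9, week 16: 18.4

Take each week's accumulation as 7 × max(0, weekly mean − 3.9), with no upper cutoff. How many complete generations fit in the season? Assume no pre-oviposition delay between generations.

7 generations

Weekly DD (7 × max(0, T̄ − 3.9)): 96.6, 17.5, 22.4, 0.0, 78.4, 67.9, 49.0, 68.6, 58.8, 35.0, 25.2, 79.1, 113.4, 70.0, 56.0, 101.5.
Season total = 939.4 DD.
Complete generations = ⌊939.4 / 123⌋ = 7.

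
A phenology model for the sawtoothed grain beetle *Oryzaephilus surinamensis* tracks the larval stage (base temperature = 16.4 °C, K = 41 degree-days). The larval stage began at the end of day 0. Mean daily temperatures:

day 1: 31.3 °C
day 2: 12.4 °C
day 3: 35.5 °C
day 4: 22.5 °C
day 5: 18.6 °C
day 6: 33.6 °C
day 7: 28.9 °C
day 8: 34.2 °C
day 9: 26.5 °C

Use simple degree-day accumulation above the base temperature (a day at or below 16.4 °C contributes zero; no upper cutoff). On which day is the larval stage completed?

day 5

Daily DD above 16.4 °C: 14.9, 0.0, 19.1, 6.1, 2.2, 17.2, 12.5, 17.8, 10.1.
Cumulative: 14.9, 14.9, 34.0, 40.1, 42.3, 59.5, 72.0, 89.8, 99.9.
The total first reaches 41 DD on day 5.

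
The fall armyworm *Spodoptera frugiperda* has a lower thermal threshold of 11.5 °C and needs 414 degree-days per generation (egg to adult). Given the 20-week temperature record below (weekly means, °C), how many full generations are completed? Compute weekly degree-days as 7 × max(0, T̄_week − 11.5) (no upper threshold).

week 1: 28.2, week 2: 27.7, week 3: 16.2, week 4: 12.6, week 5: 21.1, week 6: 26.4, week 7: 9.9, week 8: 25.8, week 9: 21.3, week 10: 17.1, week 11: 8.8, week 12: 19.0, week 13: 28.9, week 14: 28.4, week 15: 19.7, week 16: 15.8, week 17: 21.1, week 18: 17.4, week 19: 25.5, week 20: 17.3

Weekly DD (7 × max(0, T̄ − 11.5)): 116.9, 113.4, 32.9, 7.7, 67.2, 104.3, 0.0, 100.1, 68.6, 39.2, 0.0, 52.5, 121.8, 118.3, 57.4, 30.1, 67.2, 41.3, 98.0, 40.6.
Season total = 1277.5 DD.
Complete generations = ⌊1277.5 / 414⌋ = 3.

3 generations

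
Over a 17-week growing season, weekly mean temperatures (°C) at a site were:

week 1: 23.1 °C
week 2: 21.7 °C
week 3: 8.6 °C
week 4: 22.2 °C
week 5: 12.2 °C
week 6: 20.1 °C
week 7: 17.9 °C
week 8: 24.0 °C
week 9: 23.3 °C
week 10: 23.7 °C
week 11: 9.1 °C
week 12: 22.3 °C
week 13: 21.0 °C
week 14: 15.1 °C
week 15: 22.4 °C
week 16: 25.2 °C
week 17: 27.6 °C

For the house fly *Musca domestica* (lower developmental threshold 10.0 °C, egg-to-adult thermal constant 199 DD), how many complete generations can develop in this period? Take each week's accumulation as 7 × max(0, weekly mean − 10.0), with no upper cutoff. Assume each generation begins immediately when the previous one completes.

6 generations

Weekly DD (7 × max(0, T̄ − 10.0)): 91.7, 81.9, 0.0, 85.4, 15.4, 70.7, 55.3, 98.0, 93.1, 95.9, 0.0, 86.1, 77.0, 35.7, 86.8, 106.4, 123.2.
Season total = 1202.6 DD.
Complete generations = ⌊1202.6 / 199⌋ = 6.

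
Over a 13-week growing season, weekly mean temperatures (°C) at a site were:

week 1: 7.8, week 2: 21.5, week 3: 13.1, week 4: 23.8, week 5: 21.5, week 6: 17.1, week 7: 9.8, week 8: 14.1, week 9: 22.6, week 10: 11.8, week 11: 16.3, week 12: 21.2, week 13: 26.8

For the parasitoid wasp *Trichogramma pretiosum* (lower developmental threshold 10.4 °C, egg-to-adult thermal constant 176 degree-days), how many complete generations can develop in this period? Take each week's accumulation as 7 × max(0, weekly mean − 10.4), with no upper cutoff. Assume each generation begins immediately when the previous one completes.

Weekly DD (7 × max(0, T̄ − 10.4)): 0.0, 77.7, 18.9, 93.8, 77.7, 46.9, 0.0, 25.9, 85.4, 9.8, 41.3, 75.6, 114.8.
Season total = 667.8 DD.
Complete generations = ⌊667.8 / 176⌋ = 3.

3 generations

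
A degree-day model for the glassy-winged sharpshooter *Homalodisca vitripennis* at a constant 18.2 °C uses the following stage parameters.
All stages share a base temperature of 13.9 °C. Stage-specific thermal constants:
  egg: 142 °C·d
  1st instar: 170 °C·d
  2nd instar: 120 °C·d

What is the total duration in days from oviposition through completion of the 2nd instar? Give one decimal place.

100.5 days

Daily accumulation at 18.2 °C = 18.2 − 13.9 = 4.3 DD/day.
Total K = 142 + 170 + 120 = 432 DD.
Total duration = 432 / 4.3 = 100.465 ≈ 100.5 days.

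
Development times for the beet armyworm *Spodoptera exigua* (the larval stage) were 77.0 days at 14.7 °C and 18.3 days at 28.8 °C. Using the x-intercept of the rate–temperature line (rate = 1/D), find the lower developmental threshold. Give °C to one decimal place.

10.3 °C

Equal thermal constants: D₁(T₁ − T_b) = D₂(T₂ − T_b).
77.0·(14.7 − T_b) = 18.3·(28.8 − T_b)
T_b = (77.0·14.7 − 18.3·28.8) / (77.0 − 18.3) = 604.86 / 58.7 = 10.304 °C ≈ 10.3 °C.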